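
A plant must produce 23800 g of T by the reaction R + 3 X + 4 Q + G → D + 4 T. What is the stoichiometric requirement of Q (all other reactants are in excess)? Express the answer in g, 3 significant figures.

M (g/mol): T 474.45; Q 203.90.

10200 g

n(T) = 23800 / 474.45 = 50.16 mol
n(Q) = (4/4) × 50.16 = 50.16 mol
mass = 50.16 × 203.90 = 10230 g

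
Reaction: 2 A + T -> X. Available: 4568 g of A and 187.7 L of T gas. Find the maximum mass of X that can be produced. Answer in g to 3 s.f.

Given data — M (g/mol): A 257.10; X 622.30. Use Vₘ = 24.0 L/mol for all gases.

4870 g

n(A) = 4568 / 257.10 = 17.77 mol
n(T) = 187.7 / 24.0 = 7.821 mol
n/ν → A: 8.885, T: 7.821; T is limiting.
n(X) = (1/1) × 7.821 = 7.821 mol
mass = 7.821 × 622.30 = 4867 g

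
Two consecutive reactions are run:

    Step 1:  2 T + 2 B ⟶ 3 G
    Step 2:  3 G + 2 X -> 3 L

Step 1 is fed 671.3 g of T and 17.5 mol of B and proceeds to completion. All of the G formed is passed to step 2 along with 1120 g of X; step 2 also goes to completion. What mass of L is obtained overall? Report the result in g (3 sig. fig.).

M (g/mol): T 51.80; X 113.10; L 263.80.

Step 1:
n(T) = 671.3 / 51.80 = 12.96 mol
n(B) = 17.50 mol
n/ν → T: 6.480, B: 8.750; T is limiting.
n(G) produced = (3/2) × 12.96 = 19.44 mol
Step 2:
n(G) available = 19.44 mol
n(X) = 1120 / 113.10 = 9.903 mol
n/ν → G: 6.480, X: 4.952; X is limiting.
n(L) = (3/2) × 9.903 = 14.85 mol
mass = 14.85 × 263.80 = 3917 g

3920 g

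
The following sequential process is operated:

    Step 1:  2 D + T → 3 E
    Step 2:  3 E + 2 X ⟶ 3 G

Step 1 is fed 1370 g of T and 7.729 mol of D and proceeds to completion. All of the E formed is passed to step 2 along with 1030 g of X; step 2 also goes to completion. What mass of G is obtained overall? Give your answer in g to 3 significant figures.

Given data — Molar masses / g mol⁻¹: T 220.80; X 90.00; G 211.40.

2450 g

Step 1:
n(T) = 1370 / 220.80 = 6.205 mol
n(D) = 7.729 mol
n/ν → T: 6.205, D: 3.865; D is limiting.
n(E) produced = (3/2) × 7.729 = 11.59 mol
Step 2:
n(E) available = 11.59 mol
n(X) = 1030 / 90.00 = 11.44 mol
n/ν → E: 3.863, X: 5.720; E is limiting.
n(G) = (3/3) × 11.59 = 11.59 mol
mass = 11.59 × 211.40 = 2450 g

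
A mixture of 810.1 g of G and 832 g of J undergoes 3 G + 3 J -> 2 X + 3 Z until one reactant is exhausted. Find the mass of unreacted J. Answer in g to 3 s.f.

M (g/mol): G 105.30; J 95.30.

n(G) = 810.1 / 105.30 = 7.693 mol
n(J) = 832.0 / 95.30 = 8.730 mol
n/ν for G = 7.693/3 = 2.564
n/ν for J = 8.730/3 = 2.910
Smallest n/ν is G → limiting reagent.
J consumed = (3/3) × 7.693 = 7.693 mol
J remaining = 8.730 − 7.693 = 1.037 mol
mass = 1.037 × 95.30 = 98.83 g

98.8 g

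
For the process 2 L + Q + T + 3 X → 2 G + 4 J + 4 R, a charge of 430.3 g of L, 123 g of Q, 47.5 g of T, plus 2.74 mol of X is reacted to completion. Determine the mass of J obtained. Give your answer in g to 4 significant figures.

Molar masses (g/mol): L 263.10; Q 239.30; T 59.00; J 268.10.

551.2 g

n(L) = 430.3 / 263.10 = 1.635 mol
n(Q) = 123.0 / 239.30 = 0.5140 mol
n(T) = 47.50 / 59.00 = 0.8051 mol
n(X) = 2.740 mol
n/ν for L = 1.635/2 = 0.8175
n/ν for Q = 0.5140/1 = 0.5140
n/ν for T = 0.8051/1 = 0.8051
n/ν for X = 2.740/3 = 0.9133
Smallest n/ν is Q → limiting reagent.
n(J) = (4/1) × 0.5140 = 2.056 mol
mass = 2.056 × 268.10 = 551.2 g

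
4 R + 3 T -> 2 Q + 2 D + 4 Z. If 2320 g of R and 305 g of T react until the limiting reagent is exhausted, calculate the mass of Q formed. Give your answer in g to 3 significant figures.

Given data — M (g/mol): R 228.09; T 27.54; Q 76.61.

390 g

n(R) = 2320 / 228.09 = 10.17 mol
n(T) = 305.0 / 27.54 = 11.07 mol
n/ν for R = 10.17/4 = 2.543
n/ν for T = 11.07/3 = 3.690
Smallest n/ν is R → limiting reagent.
n(Q) = (2/4) × 10.17 = 5.085 mol
mass = 5.085 × 76.61 = 389.6 g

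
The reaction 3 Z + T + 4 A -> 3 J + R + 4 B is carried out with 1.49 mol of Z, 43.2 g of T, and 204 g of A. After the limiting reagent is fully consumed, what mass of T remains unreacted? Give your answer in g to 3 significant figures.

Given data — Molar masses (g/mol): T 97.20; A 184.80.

n(Z) = 1.490 mol
n(T) = 43.20 / 97.20 = 0.4444 mol
n(A) = 204.0 / 184.80 = 1.104 mol
n/ν for Z = 1.490/3 = 0.4967
n/ν for T = 0.4444/1 = 0.4444
n/ν for A = 1.104/4 = 0.2760
Smallest n/ν is A → limiting reagent.
T consumed = (1/4) × 1.104 = 0.2760 mol
T remaining = 0.4444 − 0.2760 = 0.1684 mol
mass = 0.1684 × 97.20 = 16.37 g

16.4 g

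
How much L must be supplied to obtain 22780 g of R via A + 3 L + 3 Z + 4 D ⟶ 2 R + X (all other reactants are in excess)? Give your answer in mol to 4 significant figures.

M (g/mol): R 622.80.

54.87 mol

n(R) = 22780 / 622.80 = 36.58 mol
n(L) = (3/2) × 36.58 = 54.87 mol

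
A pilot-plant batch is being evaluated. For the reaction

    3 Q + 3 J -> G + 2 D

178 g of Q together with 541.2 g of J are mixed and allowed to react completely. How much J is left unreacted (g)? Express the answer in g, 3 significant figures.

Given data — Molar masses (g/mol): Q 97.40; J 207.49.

162 g

n(Q) = 178.0 / 97.40 = 1.828 mol
n(J) = 541.2 / 207.49 = 2.608 mol
n/ν for Q = 1.828/3 = 0.6093
n/ν for J = 2.608/3 = 0.8693
Smallest n/ν is Q → limiting reagent.
J consumed = (3/3) × 1.828 = 1.828 mol
J remaining = 2.608 − 1.828 = 0.7800 mol
mass = 0.7800 × 207.49 = 161.8 g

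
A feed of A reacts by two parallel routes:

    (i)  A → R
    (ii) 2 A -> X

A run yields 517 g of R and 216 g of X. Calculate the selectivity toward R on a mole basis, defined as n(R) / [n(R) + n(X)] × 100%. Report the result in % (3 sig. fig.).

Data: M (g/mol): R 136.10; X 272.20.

82.7 %

n(R) = 517 / 136.10 = 3.799 mol
n(X) = 216 / 272.20 = 0.7935 mol
selectivity = 3.799/(3.799+0.7935) × 100 = 82.72 %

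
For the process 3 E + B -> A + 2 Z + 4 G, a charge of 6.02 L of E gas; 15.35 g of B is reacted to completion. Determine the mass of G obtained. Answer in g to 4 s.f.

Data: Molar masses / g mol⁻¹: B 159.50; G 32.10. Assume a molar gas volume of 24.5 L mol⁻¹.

10.52 g

n(E) = 6.020 / 24.5 = 0.2457 mol
n(B) = 15.35 / 159.50 = 0.09624 mol
n/ν → E: 0.08190, B: 0.09624; E is limiting.
n(G) = (4/3) × 0.2457 = 0.3276 mol
mass = 0.3276 × 32.10 = 10.52 g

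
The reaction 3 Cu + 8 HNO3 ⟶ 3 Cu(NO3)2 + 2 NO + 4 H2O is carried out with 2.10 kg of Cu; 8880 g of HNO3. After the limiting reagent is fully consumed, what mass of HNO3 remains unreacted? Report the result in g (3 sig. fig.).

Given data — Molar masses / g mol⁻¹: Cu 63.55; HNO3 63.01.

n(Cu) = 2.100×1000 / 63.55 = 33.04 mol
n(HNO3) = 8880 / 63.01 = 140.9 mol
n/ν for Cu = 33.04/3 = 11.01
n/ν for HNO3 = 140.9/8 = 17.61
Smallest n/ν is Cu → limiting reagent.
HNO3 consumed = (8/3) × 33.04 = 88.11 mol
HNO3 remaining = 140.9 − 88.11 = 52.79 mol
mass = 52.79 × 63.01 = 3326 g

3330 g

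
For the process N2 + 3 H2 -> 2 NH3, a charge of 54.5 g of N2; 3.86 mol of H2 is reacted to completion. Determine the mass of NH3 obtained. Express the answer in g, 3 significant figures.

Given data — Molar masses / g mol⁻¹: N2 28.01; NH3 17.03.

43.8 g

n(N2) = 54.50 / 28.01 = 1.946 mol
n(H2) = 3.860 mol
n/ν for N2 = 1.946/1 = 1.946
n/ν for H2 = 3.860/3 = 1.287
Smallest n/ν is H2 → limiting reagent.
n(NH3) = (2/3) × 3.860 = 2.573 mol
mass = 2.573 × 17.03 = 43.82 g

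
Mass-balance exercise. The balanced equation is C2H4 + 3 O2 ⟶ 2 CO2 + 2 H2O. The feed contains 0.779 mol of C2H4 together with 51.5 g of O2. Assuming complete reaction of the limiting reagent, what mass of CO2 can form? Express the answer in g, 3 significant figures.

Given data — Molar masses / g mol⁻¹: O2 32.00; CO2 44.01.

n(C2H4) = 0.7790 mol
n(O2) = 51.50 / 32.00 = 1.609 mol
n/ν for C2H4 = 0.7790/1 = 0.7790
n/ν for O2 = 1.609/3 = 0.5363
Smallest n/ν is O2 → limiting reagent.
n(CO2) = (2/3) × 1.609 = 1.073 mol
mass = 1.073 × 44.01 = 47.22 g

47.2 g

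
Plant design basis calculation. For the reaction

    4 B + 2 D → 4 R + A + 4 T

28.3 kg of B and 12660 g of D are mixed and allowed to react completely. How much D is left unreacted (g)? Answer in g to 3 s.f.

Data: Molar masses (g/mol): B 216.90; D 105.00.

n(B) = 28.30×1000 / 216.90 = 130.5 mol
n(D) = 12660 / 105.00 = 120.6 mol
n/ν → B: 32.63, D: 60.30; B is limiting.
D consumed = (2/4) × 130.5 = 65.25 mol
D remaining = 120.6 − 65.25 = 55.35 mol
mass = 55.35 × 105.00 = 5812 g

5810 g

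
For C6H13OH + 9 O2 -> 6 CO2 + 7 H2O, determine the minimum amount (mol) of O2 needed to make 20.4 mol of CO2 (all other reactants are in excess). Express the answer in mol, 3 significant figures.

n(CO2) = 20.40 mol
n(O2) = (9/6) × 20.40 = 30.60 mol

30.6 mol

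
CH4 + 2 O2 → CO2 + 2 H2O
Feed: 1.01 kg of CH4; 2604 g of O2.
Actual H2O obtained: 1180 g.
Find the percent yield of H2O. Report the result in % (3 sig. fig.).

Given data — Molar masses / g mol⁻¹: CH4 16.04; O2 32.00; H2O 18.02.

n(CH4) = 1.010×1000 / 16.04 = 62.97 mol
n(O2) = 2604 / 32.00 = 81.38 mol
n/ν for CH4 = 62.97/1 = 62.97
n/ν for O2 = 81.38/2 = 40.69
Smallest n/ν is O2 → limiting reagent.
theoretical n(H2O) = (2/2) × 81.38 = 81.38 mol → 1466 g
% yield = 1180 / 1466 × 100 = 80.49 %

80.5 %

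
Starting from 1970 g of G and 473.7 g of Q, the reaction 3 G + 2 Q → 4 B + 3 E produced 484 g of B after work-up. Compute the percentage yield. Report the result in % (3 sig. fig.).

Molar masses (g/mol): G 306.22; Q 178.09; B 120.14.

n(G) = 1970 / 306.22 = 6.433 mol
n(Q) = 473.7 / 178.09 = 2.660 mol
n/ν for G = 6.433/3 = 2.144
n/ν for Q = 2.660/2 = 1.330
Smallest n/ν is Q → limiting reagent.
theoretical n(B) = (4/2) × 2.660 = 5.320 mol → 639.1 g
% yield = 484 / 639.1 × 100 = 75.73 %

75.7 %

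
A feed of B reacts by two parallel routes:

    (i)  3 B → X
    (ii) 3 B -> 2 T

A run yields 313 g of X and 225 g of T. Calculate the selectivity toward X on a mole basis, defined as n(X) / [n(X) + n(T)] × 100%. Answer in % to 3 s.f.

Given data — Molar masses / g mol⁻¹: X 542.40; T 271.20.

n(X) = 313 / 542.40 = 0.5771 mol
n(T) = 225 / 271.20 = 0.8296 mol
selectivity = 0.5771/(0.5771+0.8296) × 100 = 41.03 %

41.0 %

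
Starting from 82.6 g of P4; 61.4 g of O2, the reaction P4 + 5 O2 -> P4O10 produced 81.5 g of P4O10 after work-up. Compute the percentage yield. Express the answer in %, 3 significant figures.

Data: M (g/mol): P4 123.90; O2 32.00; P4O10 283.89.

n(P4) = 82.60 / 123.90 = 0.6667 mol
n(O2) = 61.40 / 32.00 = 1.919 mol
n/ν for P4 = 0.6667/1 = 0.6667
n/ν for O2 = 1.919/5 = 0.3838
Smallest n/ν is O2 → limiting reagent.
theoretical n(P4O10) = (1/5) × 1.919 = 0.3838 mol → 109.0 g
% yield = 81.5 / 109.0 × 100 = 74.77 %

74.8 %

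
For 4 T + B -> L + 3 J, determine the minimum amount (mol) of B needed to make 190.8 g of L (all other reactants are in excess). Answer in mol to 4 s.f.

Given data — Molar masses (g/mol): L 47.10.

4.051 mol

n(L) = 190.8 / 47.10 = 4.051 mol
n(B) = (1/1) × 4.051 = 4.051 mol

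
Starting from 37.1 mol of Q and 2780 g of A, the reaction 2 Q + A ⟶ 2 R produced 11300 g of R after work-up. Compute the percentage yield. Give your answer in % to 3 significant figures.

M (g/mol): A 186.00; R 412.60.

91.6 %

n(Q) = 37.10 mol
n(A) = 2780 / 186.00 = 14.95 mol
n/ν for Q = 37.10/2 = 18.55
n/ν for A = 14.95/1 = 14.95
Smallest n/ν is A → limiting reagent.
theoretical n(R) = (2/1) × 14.95 = 29.90 mol → 12340 g
% yield = 11300 / 12340 × 100 = 91.57 %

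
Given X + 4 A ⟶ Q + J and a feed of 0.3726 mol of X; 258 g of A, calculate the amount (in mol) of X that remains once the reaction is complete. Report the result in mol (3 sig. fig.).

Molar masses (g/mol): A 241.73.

n(X) = 0.3726 mol
n(A) = 258.0 / 241.73 = 1.067 mol
n/ν for X = 0.3726/1 = 0.3726
n/ν for A = 1.067/4 = 0.2668
Smallest n/ν is A → limiting reagent.
X consumed = (1/4) × 1.067 = 0.2668 mol
X remaining = 0.3726 − 0.2668 = 0.1058 mol

0.106 mol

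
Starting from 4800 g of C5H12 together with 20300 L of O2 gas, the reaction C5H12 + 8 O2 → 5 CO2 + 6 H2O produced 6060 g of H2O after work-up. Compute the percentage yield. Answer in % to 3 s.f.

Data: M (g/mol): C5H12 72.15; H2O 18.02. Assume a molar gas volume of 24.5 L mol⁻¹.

84.2 %

n(C5H12) = 4800 / 72.15 = 66.53 mol
n(O2) = 20300 / 24.5 = 828.6 mol
n/ν for C5H12 = 66.53/1 = 66.53
n/ν for O2 = 828.6/8 = 103.6
Smallest n/ν is C5H12 → limiting reagent.
theoretical n(H2O) = (6/1) × 66.53 = 399.2 mol → 7194 g
% yield = 6060 / 7194 × 100 = 84.24 %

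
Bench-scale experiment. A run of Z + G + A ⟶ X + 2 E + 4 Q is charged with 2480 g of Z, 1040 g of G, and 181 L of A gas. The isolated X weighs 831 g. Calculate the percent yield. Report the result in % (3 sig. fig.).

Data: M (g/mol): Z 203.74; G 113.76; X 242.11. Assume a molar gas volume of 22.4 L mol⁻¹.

42.5 %

n(Z) = 2480 / 203.74 = 12.17 mol
n(G) = 1040 / 113.76 = 9.142 mol
n(A) = 181.0 / 22.4 = 8.080 mol
n/ν → Z: 12.17, G: 9.142, A: 8.080; A is limiting.
theoretical n(X) = (1/1) × 8.080 = 8.080 mol → 1956 g
% yield = 831 / 1956 × 100 = 42.48 %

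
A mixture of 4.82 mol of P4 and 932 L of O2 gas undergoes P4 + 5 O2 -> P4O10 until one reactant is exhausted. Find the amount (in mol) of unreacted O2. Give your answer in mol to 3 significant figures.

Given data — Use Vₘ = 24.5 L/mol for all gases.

13.9 mol

n(P4) = 4.820 mol
n(O2) = 932.0 / 24.5 = 38.04 mol
n/ν for P4 = 4.820/1 = 4.820
n/ν for O2 = 38.04/5 = 7.608
Smallest n/ν is P4 → limiting reagent.
O2 consumed = (5/1) × 4.820 = 24.10 mol
O2 remaining = 38.04 − 24.10 = 13.94 mol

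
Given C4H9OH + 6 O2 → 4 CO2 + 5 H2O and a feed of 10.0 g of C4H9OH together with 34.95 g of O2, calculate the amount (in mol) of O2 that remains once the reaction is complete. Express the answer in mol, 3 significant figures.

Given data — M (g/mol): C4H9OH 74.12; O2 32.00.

0.283 mol

n(C4H9OH) = 10.00 / 74.12 = 0.1349 mol
n(O2) = 34.95 / 32.00 = 1.092 mol
n/ν for C4H9OH = 0.1349/1 = 0.1349
n/ν for O2 = 1.092/6 = 0.1820
Smallest n/ν is C4H9OH → limiting reagent.
O2 consumed = (6/1) × 0.1349 = 0.8094 mol
O2 remaining = 1.092 − 0.8094 = 0.2826 mol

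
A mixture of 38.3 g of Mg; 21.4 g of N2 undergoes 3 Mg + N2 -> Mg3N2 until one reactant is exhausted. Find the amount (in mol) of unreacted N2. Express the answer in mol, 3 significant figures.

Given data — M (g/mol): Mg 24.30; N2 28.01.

n(Mg) = 38.30 / 24.30 = 1.576 mol
n(N2) = 21.40 / 28.01 = 0.7640 mol
n/ν for Mg = 1.576/3 = 0.5253
n/ν for N2 = 0.7640/1 = 0.7640
Smallest n/ν is Mg → limiting reagent.
N2 consumed = (1/3) × 1.576 = 0.5253 mol
N2 remaining = 0.7640 − 0.5253 = 0.2387 mol

0.239 mol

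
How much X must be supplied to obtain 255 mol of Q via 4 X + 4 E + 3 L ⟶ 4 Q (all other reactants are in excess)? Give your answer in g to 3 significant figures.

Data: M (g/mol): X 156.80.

n(Q) = 255.0 mol
n(X) = (4/4) × 255.0 = 255.0 mol
mass = 255.0 × 156.80 = 39980 g

40000 g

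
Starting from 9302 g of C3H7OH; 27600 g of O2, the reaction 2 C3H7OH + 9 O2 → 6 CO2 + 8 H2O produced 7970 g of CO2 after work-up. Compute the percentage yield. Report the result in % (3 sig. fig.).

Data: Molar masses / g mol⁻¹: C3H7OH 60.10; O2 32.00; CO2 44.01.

n(C3H7OH) = 9302 / 60.10 = 154.8 mol
n(O2) = 27600 / 32.00 = 862.5 mol
n/ν for C3H7OH = 154.8/2 = 77.40
n/ν for O2 = 862.5/9 = 95.83
Smallest n/ν is C3H7OH → limiting reagent.
theoretical n(CO2) = (6/2) × 154.8 = 464.4 mol → 20440 g
% yield = 7970 / 20440 × 100 = 38.99 %

39.0 %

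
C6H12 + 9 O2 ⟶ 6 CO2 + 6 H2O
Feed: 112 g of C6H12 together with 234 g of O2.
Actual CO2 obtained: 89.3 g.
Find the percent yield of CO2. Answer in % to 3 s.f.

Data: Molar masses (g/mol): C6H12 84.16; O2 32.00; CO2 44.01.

41.6 %

n(C6H12) = 112.0 / 84.16 = 1.331 mol
n(O2) = 234.0 / 32.00 = 7.313 mol
n/ν for C6H12 = 1.331/1 = 1.331
n/ν for O2 = 7.313/9 = 0.8126
Smallest n/ν is O2 → limiting reagent.
theoretical n(CO2) = (6/9) × 7.313 = 4.875 mol → 214.5 g
% yield = 89.3 / 214.5 × 100 = 41.63 %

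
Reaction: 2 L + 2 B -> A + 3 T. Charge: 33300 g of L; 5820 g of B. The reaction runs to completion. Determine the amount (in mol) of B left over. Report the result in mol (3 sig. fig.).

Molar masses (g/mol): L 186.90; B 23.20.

n(L) = 33300 / 186.90 = 178.2 mol
n(B) = 5820 / 23.20 = 250.9 mol
n/ν for L = 178.2/2 = 89.10
n/ν for B = 250.9/2 = 125.5
Smallest n/ν is L → limiting reagent.
B consumed = (2/2) × 178.2 = 178.2 mol
B remaining = 250.9 − 178.2 = 72.70 mol

72.7 mol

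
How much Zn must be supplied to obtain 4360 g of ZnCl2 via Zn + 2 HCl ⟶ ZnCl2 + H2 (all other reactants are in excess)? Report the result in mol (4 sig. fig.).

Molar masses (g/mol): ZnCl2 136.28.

n(ZnCl2) = 4360 / 136.28 = 31.99 mol
n(Zn) = (1/1) × 31.99 = 31.99 mol

31.99 mol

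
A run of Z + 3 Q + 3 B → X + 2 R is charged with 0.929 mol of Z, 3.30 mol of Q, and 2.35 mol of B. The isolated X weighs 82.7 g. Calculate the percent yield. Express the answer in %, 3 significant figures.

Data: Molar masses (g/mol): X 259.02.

40.8 %

n(Z) = 0.9290 mol
n(Q) = 3.300 mol
n(B) = 2.350 mol
n/ν → Z: 0.9290, Q: 1.100, B: 0.7833; B is limiting.
theoretical n(X) = (1/3) × 2.350 = 0.7833 mol → 202.9 g
% yield = 82.7 / 202.9 × 100 = 40.76 %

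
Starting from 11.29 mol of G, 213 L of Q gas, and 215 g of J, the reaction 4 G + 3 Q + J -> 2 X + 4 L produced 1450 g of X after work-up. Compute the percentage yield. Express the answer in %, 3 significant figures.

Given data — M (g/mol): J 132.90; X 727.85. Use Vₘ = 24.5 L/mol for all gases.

61.6 %

n(G) = 11.29 mol
n(Q) = 213.0 / 24.5 = 8.694 mol
n(J) = 215.0 / 132.90 = 1.618 mol
n/ν for G = 11.29/4 = 2.823
n/ν for Q = 8.694/3 = 2.898
n/ν for J = 1.618/1 = 1.618
Smallest n/ν is J → limiting reagent.
theoretical n(X) = (2/1) × 1.618 = 3.236 mol → 2355 g
% yield = 1450 / 2355 × 100 = 61.57 %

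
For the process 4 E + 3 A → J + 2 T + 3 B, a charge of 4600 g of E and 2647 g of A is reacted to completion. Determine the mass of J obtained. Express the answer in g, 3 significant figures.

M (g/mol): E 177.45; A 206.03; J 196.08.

n(E) = 4600 / 177.45 = 25.92 mol
n(A) = 2647 / 206.03 = 12.85 mol
n/ν → E: 6.480, A: 4.283; A is limiting.
n(J) = (1/3) × 12.85 = 4.283 mol
mass = 4.283 × 196.08 = 839.8 g

840 g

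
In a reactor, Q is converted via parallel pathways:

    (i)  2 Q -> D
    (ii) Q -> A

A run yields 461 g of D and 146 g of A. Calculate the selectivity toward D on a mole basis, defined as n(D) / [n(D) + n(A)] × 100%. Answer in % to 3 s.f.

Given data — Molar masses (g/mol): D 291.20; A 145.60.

61.2 %

n(D) = 461 / 291.20 = 1.583 mol
n(A) = 146 / 145.60 = 1.003 mol
selectivity = 1.583/(1.583+1.003) × 100 = 61.21 %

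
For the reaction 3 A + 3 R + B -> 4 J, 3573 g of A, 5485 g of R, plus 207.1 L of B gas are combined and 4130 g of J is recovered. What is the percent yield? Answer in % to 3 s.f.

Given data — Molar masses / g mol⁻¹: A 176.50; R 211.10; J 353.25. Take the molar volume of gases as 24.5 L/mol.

n(A) = 3573 / 176.50 = 20.24 mol
n(R) = 5485 / 211.10 = 25.98 mol
n(B) = 207.1 / 24.5 = 8.453 mol
n/ν for A = 20.24/3 = 6.747
n/ν for R = 25.98/3 = 8.660
n/ν for B = 8.453/1 = 8.453
Smallest n/ν is A → limiting reagent.
theoretical n(J) = (4/3) × 20.24 = 26.99 mol → 9534 g
% yield = 4130 / 9534 × 100 = 43.32 %

43.3 %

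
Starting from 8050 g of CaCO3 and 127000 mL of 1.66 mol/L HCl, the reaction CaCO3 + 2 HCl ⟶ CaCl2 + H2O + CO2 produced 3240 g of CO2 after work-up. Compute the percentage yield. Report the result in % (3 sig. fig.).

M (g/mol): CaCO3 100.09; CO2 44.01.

n(CaCO3) = 8050 / 100.09 = 80.43 mol
n(HCl) = 1.66 × 127000/1000 = 210.8 mol
n/ν → CaCO3: 80.43, HCl: 105.4; CaCO3 is limiting.
theoretical n(CO2) = (1/1) × 80.43 = 80.43 mol → 3540 g
% yield = 3240 / 3540 × 100 = 91.53 %

91.5 %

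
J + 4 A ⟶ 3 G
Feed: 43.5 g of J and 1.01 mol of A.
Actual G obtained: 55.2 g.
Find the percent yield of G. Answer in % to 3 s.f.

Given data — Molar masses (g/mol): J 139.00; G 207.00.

35.2 %

n(J) = 43.50 / 139.00 = 0.3129 mol
n(A) = 1.010 mol
n/ν → J: 0.3129, A: 0.2525; A is limiting.
theoretical n(G) = (3/4) × 1.010 = 0.7575 mol → 156.8 g
% yield = 55.2 / 156.8 × 100 = 35.20 %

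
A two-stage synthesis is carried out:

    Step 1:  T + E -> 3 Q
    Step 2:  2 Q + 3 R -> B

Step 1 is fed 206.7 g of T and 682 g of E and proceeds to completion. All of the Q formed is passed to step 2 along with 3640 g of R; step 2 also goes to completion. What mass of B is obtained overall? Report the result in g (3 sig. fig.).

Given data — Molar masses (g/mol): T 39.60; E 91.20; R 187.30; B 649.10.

4200 g

Step 1:
n(T) = 206.7 / 39.60 = 5.220 mol
n(E) = 682.0 / 91.20 = 7.478 mol
n/ν → T: 5.220, E: 7.478; T is limiting.
n(Q) produced = (3/1) × 5.220 = 15.66 mol
Step 2:
n(Q) available = 15.66 mol
n(R) = 3640 / 187.30 = 19.43 mol
n/ν → Q: 7.830, R: 6.477; R is limiting.
n(B) = (1/3) × 19.43 = 6.477 mol
mass = 6.477 × 649.10 = 4204 g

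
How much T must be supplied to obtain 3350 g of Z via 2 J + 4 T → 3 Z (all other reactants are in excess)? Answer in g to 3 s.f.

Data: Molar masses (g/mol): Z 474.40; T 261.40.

2460 g

n(Z) = 3350 / 474.40 = 7.062 mol
n(T) = (4/3) × 7.062 = 9.416 mol
mass = 9.416 × 261.40 = 2461 g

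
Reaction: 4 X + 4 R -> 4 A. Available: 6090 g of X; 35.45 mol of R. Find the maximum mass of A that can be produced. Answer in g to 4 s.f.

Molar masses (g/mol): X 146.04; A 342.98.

n(X) = 6090 / 146.04 = 41.70 mol
n(R) = 35.45 mol
n/ν → X: 10.43, R: 8.863; R is limiting.
n(A) = (4/4) × 35.45 = 35.45 mol
mass = 35.45 × 342.98 = 12160 g

12160 g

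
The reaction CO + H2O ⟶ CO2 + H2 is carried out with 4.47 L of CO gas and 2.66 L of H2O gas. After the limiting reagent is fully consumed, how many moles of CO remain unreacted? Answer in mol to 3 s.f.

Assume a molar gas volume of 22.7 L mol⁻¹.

n(CO) = 4.470 / 22.7 = 0.1969 mol
n(H2O) = 2.660 / 22.7 = 0.1172 mol
n/ν → CO: 0.1969, H2O: 0.1172; H2O is limiting.
CO consumed = (1/1) × 0.1172 = 0.1172 mol
CO remaining = 0.1969 − 0.1172 = 0.07970 mol

0.0797 mol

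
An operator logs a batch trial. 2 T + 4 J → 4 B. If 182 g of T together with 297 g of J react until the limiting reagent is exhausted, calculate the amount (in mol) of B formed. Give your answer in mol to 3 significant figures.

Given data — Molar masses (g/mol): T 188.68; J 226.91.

n(T) = 182.0 / 188.68 = 0.9646 mol
n(J) = 297.0 / 226.91 = 1.309 mol
n/ν for T = 0.9646/2 = 0.4823
n/ν for J = 1.309/4 = 0.3273
Smallest n/ν is J → limiting reagent.
n(B) = (4/4) × 1.309 = 1.309 mol

1.31 mol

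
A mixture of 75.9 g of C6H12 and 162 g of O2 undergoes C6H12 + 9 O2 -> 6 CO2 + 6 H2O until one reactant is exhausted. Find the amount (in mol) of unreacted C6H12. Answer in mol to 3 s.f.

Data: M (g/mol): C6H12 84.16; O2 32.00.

0.339 mol

n(C6H12) = 75.90 / 84.16 = 0.9019 mol
n(O2) = 162.0 / 32.00 = 5.063 mol
n/ν for C6H12 = 0.9019/1 = 0.9019
n/ν for O2 = 5.063/9 = 0.5626
Smallest n/ν is O2 → limiting reagent.
C6H12 consumed = (1/9) × 5.063 = 0.5626 mol
C6H12 remaining = 0.9019 − 0.5626 = 0.3393 mol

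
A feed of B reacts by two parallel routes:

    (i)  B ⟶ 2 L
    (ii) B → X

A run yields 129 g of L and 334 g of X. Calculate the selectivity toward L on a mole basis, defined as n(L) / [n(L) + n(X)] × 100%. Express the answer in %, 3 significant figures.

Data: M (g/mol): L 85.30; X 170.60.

n(L) = 129 / 85.30 = 1.512 mol
n(X) = 334 / 170.60 = 1.958 mol
selectivity = 1.512/(1.512+1.958) × 100 = 43.57 %

43.6 %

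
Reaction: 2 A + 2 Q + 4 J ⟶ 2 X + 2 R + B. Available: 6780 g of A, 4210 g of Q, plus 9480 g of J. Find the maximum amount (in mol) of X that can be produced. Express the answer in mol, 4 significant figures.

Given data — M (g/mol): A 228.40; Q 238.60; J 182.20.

n(A) = 6780 / 228.40 = 29.68 mol
n(Q) = 4210 / 238.60 = 17.64 mol
n(J) = 9480 / 182.20 = 52.03 mol
n/ν → A: 14.84, Q: 8.820, J: 13.01; Q is limiting.
n(X) = (2/2) × 17.64 = 17.64 mol

17.64 mol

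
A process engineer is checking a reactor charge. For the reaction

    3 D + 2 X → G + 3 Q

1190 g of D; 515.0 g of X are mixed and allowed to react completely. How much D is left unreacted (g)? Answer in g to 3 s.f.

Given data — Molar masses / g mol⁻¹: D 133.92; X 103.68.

192 g

n(D) = 1190 / 133.92 = 8.886 mol
n(X) = 515.0 / 103.68 = 4.967 mol
n/ν for D = 8.886/3 = 2.962
n/ν for X = 4.967/2 = 2.484
Smallest n/ν is X → limiting reagent.
D consumed = (3/2) × 4.967 = 7.451 mol
D remaining = 8.886 − 7.451 = 1.435 mol
mass = 1.435 × 133.92 = 192.2 g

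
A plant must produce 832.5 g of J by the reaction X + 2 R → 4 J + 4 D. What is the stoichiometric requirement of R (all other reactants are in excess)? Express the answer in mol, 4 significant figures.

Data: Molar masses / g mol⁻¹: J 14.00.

n(J) = 832.5 / 14.00 = 59.46 mol
n(R) = (2/4) × 59.46 = 29.73 mol

29.73 mol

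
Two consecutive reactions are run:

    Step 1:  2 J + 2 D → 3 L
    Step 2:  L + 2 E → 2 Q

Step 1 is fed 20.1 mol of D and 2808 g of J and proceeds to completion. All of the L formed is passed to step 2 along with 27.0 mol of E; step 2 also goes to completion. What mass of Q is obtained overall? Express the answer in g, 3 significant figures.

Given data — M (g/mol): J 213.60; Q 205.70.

5550 g

Step 1:
n(D) = 20.10 mol
n(J) = 2808 / 213.60 = 13.15 mol
n/ν for D = 20.10/2 = 10.05
n/ν for J = 13.15/2 = 6.575
Smallest n/ν is J → limiting reagent.
n(L) produced = (3/2) × 13.15 = 19.73 mol
Step 2:
n(L) available = 19.73 mol
n(E) = 27.00 mol
n/ν for L = 19.73/1 = 19.73
n/ν for E = 27.00/2 = 13.50
Smallest n/ν is E → limiting reagent.
n(Q) = (2/2) × 27.00 = 27.00 mol
mass = 27.00 × 205.70 = 5554 g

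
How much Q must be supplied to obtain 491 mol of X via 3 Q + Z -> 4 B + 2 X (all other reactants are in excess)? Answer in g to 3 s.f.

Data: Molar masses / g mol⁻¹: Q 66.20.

48800 g

n(X) = 491.0 mol
n(Q) = (3/2) × 491.0 = 736.5 mol
mass = 736.5 × 66.20 = 48760 g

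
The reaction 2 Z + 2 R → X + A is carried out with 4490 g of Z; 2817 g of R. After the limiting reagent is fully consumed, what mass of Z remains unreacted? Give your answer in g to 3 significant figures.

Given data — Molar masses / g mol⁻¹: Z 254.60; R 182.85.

n(Z) = 4490 / 254.60 = 17.64 mol
n(R) = 2817 / 182.85 = 15.41 mol
n/ν for Z = 17.64/2 = 8.820
n/ν for R = 15.41/2 = 7.705
Smallest n/ν is R → limiting reagent.
Z consumed = (2/2) × 15.41 = 15.41 mol
Z remaining = 17.64 − 15.41 = 2.230 mol
mass = 2.230 × 254.60 = 567.8 g

568 g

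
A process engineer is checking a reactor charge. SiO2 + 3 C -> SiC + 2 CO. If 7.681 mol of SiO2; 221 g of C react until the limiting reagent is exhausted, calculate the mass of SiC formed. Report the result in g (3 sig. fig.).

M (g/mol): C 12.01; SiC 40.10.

246 g

n(SiO2) = 7.681 mol
n(C) = 221.0 / 12.01 = 18.40 mol
n/ν → SiO2: 7.681, C: 6.133; C is limiting.
n(SiC) = (1/3) × 18.40 = 6.133 mol
mass = 6.133 × 40.10 = 245.9 g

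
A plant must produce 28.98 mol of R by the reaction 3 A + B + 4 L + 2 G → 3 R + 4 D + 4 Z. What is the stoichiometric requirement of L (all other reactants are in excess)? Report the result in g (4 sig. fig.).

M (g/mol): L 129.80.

5015 g

n(R) = 28.98 mol
n(L) = (4/3) × 28.98 = 38.64 mol
mass = 38.64 × 129.80 = 5015 g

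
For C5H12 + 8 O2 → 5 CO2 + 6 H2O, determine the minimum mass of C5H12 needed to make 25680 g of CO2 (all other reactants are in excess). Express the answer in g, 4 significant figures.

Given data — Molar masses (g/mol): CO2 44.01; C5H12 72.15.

8420 g

n(CO2) = 25680 / 44.01 = 583.5 mol
n(C5H12) = (1/5) × 583.5 = 116.7 mol
mass = 116.7 × 72.15 = 8420 g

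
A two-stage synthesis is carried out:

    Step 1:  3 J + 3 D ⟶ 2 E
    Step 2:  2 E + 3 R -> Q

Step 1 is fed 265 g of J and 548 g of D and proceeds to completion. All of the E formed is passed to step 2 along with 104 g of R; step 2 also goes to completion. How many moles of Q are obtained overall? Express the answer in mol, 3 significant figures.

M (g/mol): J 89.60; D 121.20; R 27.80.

0.986 mol

Step 1:
n(J) = 265.0 / 89.60 = 2.958 mol
n(D) = 548.0 / 121.20 = 4.521 mol
n/ν for J = 2.958/3 = 0.9860
n/ν for D = 4.521/3 = 1.507
Smallest n/ν is J → limiting reagent.
n(E) produced = (2/3) × 2.958 = 1.972 mol
Step 2:
n(E) available = 1.972 mol
n(R) = 104.0 / 27.80 = 3.741 mol
n/ν for E = 1.972/2 = 0.9860
n/ν for R = 3.741/3 = 1.247
Smallest n/ν is E → limiting reagent.
n(Q) = (1/2) × 1.972 = 0.9860 mol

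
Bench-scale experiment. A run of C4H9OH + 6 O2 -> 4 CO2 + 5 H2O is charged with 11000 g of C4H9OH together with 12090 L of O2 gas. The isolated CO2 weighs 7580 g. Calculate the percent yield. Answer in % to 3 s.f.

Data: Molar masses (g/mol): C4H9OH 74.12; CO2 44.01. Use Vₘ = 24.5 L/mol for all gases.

52.4 %

n(C4H9OH) = 11000 / 74.12 = 148.4 mol
n(O2) = 12090 / 24.5 = 493.5 mol
n/ν for C4H9OH = 148.4/1 = 148.4
n/ν for O2 = 493.5/6 = 82.25
Smallest n/ν is O2 → limiting reagent.
theoretical n(CO2) = (4/6) × 493.5 = 329.0 mol → 14480 g
% yield = 7580 / 14480 × 100 = 52.35 %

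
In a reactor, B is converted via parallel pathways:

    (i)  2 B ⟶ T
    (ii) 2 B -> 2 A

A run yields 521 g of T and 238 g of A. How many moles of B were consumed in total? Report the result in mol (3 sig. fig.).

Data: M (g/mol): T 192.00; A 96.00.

n(T) = 521 / 192.00 = 2.714 mol
n(A) = 238 / 96.00 = 2.479 mol
n(B) via (i) = (2/1)×2.714 = 5.428 mol
n(B) via (ii) = (2/2)×2.479 = 2.479 mol
total n(B) = 5.428 + 2.479 = 7.907 mol

7.91 mol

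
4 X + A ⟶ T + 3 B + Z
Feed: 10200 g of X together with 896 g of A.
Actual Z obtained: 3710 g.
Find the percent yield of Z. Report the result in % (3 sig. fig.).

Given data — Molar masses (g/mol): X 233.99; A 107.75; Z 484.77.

92.0 %

n(X) = 10200 / 233.99 = 43.59 mol
n(A) = 896.0 / 107.75 = 8.316 mol
n/ν for X = 43.59/4 = 10.90
n/ν for A = 8.316/1 = 8.316
Smallest n/ν is A → limiting reagent.
theoretical n(Z) = (1/1) × 8.316 = 8.316 mol → 4031 g
% yield = 3710 / 4031 × 100 = 92.04 %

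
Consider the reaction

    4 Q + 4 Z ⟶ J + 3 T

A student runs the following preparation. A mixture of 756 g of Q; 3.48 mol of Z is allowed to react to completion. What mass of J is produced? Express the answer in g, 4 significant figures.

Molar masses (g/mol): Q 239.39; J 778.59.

614.7 g

n(Q) = 756.0 / 239.39 = 3.158 mol
n(Z) = 3.480 mol
n/ν → Q: 0.7895, Z: 0.8700; Q is limiting.
n(J) = (1/4) × 3.158 = 0.7895 mol
mass = 0.7895 × 778.59 = 614.7 g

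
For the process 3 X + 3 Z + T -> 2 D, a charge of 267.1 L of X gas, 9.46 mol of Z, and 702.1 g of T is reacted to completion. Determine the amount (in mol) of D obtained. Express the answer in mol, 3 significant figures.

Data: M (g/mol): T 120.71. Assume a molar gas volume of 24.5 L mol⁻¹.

6.31 mol

n(X) = 267.1 / 24.5 = 10.90 mol
n(Z) = 9.460 mol
n(T) = 702.1 / 120.71 = 5.816 mol
n/ν for X = 10.90/3 = 3.633
n/ν for Z = 9.460/3 = 3.153
n/ν for T = 5.816/1 = 5.816
Smallest n/ν is Z → limiting reagent.
n(D) = (2/3) × 9.460 = 6.307 mol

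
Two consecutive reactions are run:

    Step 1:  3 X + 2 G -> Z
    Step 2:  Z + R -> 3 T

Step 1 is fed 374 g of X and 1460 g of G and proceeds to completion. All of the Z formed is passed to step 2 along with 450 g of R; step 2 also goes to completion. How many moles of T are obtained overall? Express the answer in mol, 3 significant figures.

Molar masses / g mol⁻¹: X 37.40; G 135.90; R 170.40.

7.92 mol

Step 1:
n(X) = 374.0 / 37.40 = 10.00 mol
n(G) = 1460 / 135.90 = 10.74 mol
n/ν for X = 10.00/3 = 3.333
n/ν for G = 10.74/2 = 5.370
Smallest n/ν is X → limiting reagent.
n(Z) produced = (1/3) × 10.00 = 3.333 mol
Step 2:
n(Z) available = 3.333 mol
n(R) = 450.0 / 170.40 = 2.641 mol
n/ν for Z = 3.333/1 = 3.333
n/ν for R = 2.641/1 = 2.641
Smallest n/ν is R → limiting reagent.
n(T) = (3/1) × 2.641 = 7.923 mol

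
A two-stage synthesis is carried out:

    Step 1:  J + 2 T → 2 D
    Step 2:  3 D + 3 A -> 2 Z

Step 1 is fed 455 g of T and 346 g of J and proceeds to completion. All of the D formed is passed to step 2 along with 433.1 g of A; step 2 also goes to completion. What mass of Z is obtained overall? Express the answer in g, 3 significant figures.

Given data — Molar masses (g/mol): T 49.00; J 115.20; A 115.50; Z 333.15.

Step 1:
n(T) = 455.0 / 49.00 = 9.286 mol
n(J) = 346.0 / 115.20 = 3.003 mol
n/ν → T: 4.643, J: 3.003; J is limiting.
n(D) produced = (2/1) × 3.003 = 6.006 mol
Step 2:
n(D) available = 6.006 mol
n(A) = 433.1 / 115.50 = 3.750 mol
n/ν → D: 2.002, A: 1.250; A is limiting.
n(Z) = (2/3) × 3.750 = 2.500 mol
mass = 2.500 × 333.15 = 832.9 g

833 g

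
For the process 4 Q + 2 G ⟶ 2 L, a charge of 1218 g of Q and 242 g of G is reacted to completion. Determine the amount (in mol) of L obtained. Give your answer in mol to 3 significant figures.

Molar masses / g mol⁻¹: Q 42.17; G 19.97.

n(Q) = 1218 / 42.17 = 28.88 mol
n(G) = 242.0 / 19.97 = 12.12 mol
n/ν for Q = 28.88/4 = 7.220
n/ν for G = 12.12/2 = 6.060
Smallest n/ν is G → limiting reagent.
n(L) = (2/2) × 12.12 = 12.12 mol

12.1 mol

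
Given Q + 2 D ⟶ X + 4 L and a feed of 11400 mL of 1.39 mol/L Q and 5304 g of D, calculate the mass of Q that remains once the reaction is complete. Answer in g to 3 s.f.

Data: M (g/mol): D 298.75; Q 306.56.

n(Q) = 1.39 × 11400/1000 = 15.85 mol
n(D) = 5304 / 298.75 = 17.75 mol
n/ν for Q = 15.85/1 = 15.85
n/ν for D = 17.75/2 = 8.875
Smallest n/ν is D → limiting reagent.
Q consumed = (1/2) × 17.75 = 8.875 mol
Q remaining = 15.85 − 8.875 = 6.975 mol
mass = 6.975 × 306.56 = 2138 g

2140 g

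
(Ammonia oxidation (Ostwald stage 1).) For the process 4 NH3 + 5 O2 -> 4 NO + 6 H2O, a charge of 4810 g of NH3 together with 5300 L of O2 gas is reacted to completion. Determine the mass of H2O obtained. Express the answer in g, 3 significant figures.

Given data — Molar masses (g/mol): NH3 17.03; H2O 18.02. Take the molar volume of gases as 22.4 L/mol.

5120 g

n(NH3) = 4810 / 17.03 = 282.4 mol
n(O2) = 5300 / 22.4 = 236.6 mol
n/ν for NH3 = 282.4/4 = 70.60
n/ν for O2 = 236.6/5 = 47.32
Smallest n/ν is O2 → limiting reagent.
n(H2O) = (6/5) × 236.6 = 283.9 mol
mass = 283.9 × 18.02 = 5116 g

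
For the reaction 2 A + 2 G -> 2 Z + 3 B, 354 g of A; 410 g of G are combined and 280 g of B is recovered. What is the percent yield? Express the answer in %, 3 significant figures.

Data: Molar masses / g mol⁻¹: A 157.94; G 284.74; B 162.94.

79.6 %

n(A) = 354.0 / 157.94 = 2.241 mol
n(G) = 410.0 / 284.74 = 1.440 mol
n/ν → A: 1.121, G: 0.7200; G is limiting.
theoretical n(B) = (3/2) × 1.440 = 2.160 mol → 352.0 g
% yield = 280 / 352.0 × 100 = 79.55 %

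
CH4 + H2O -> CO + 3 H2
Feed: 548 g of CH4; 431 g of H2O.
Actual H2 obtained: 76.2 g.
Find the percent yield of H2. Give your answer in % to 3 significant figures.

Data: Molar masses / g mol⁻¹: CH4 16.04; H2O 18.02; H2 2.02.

52.6 %

n(CH4) = 548.0 / 16.04 = 34.16 mol
n(H2O) = 431.0 / 18.02 = 23.92 mol
n/ν → CH4: 34.16, H2O: 23.92; H2O is limiting.
theoretical n(H2) = (3/1) × 23.92 = 71.76 mol → 145.0 g
% yield = 76.2 / 145.0 × 100 = 52.55 %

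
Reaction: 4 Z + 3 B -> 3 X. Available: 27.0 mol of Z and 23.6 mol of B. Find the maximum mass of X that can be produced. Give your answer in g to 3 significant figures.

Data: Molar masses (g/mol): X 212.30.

4300 g

n(Z) = 27.00 mol
n(B) = 23.60 mol
n/ν for Z = 27.00/4 = 6.750
n/ν for B = 23.60/3 = 7.867
Smallest n/ν is Z → limiting reagent.
n(X) = (3/4) × 27.00 = 20.25 mol
mass = 20.25 × 212.30 = 4299 g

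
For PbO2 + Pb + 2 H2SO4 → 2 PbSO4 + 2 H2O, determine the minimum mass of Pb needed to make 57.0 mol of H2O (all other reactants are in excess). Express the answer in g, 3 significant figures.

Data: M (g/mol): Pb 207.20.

n(H2O) = 57.00 mol
n(Pb) = (1/2) × 57.00 = 28.50 mol
mass = 28.50 × 207.20 = 5905 g

5910 g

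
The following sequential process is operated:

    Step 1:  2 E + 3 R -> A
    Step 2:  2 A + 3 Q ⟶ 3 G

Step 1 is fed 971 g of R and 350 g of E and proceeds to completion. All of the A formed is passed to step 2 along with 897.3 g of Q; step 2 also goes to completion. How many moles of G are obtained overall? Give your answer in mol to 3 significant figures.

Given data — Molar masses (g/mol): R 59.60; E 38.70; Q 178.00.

Step 1:
n(R) = 971.0 / 59.60 = 16.29 mol
n(E) = 350.0 / 38.70 = 9.044 mol
n/ν → R: 5.430, E: 4.522; E is limiting.
n(A) produced = (1/2) × 9.044 = 4.522 mol
Step 2:
n(A) available = 4.522 mol
n(Q) = 897.3 / 178.00 = 5.041 mol
n/ν → A: 2.261, Q: 1.680; Q is limiting.
n(G) = (3/3) × 5.041 = 5.041 mol

5.04 mol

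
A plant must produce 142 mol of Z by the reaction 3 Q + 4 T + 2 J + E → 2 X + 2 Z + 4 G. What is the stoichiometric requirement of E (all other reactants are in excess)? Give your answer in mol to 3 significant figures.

n(Z) = 142.0 mol
n(E) = (1/2) × 142.0 = 71.00 mol

71.0 mol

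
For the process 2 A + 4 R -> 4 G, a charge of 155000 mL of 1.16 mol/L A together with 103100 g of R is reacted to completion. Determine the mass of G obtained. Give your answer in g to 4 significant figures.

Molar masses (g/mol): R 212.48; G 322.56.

n(A) = 1.16 × 155000/1000 = 179.8 mol
n(R) = 103100 / 212.48 = 485.2 mol
n/ν for A = 179.8/2 = 89.90
n/ν for R = 485.2/4 = 121.3
Smallest n/ν is A → limiting reagent.
n(G) = (4/2) × 179.8 = 359.6 mol
mass = 359.6 × 322.56 = 116000 g

116000 g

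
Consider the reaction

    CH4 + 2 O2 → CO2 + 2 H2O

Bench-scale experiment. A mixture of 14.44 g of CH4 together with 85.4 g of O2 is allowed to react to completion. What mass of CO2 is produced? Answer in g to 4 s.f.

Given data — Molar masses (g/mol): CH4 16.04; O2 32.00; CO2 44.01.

n(CH4) = 14.44 / 16.04 = 0.9002 mol
n(O2) = 85.40 / 32.00 = 2.669 mol
n/ν for CH4 = 0.9002/1 = 0.9002
n/ν for O2 = 2.669/2 = 1.335
Smallest n/ν is CH4 → limiting reagent.
n(CO2) = (1/1) × 0.9002 = 0.9002 mol
mass = 0.9002 × 44.01 = 39.62 g

39.62 g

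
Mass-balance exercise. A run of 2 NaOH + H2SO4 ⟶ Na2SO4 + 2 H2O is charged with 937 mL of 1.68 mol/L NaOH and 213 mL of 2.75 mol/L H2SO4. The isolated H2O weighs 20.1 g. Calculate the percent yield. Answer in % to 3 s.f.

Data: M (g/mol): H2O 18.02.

95.2 %

n(NaOH) = 1.68 × 937.0/1000 = 1.574 mol
n(H2SO4) = 2.75 × 213.0/1000 = 0.5858 mol
n/ν for NaOH = 1.574/2 = 0.7870
n/ν for H2SO4 = 0.5858/1 = 0.5858
Smallest n/ν is H2SO4 → limiting reagent.
theoretical n(H2O) = (2/1) × 0.5858 = 1.172 mol → 21.12 g
% yield = 20.1 / 21.12 × 100 = 95.17 %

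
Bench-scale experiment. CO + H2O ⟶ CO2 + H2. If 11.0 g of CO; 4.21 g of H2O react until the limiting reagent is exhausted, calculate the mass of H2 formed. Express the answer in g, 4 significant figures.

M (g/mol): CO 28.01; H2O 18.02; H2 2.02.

0.4719 g

n(CO) = 11.00 / 28.01 = 0.3927 mol
n(H2O) = 4.210 / 18.02 = 0.2336 mol
n/ν for CO = 0.3927/1 = 0.3927
n/ν for H2O = 0.2336/1 = 0.2336
Smallest n/ν is H2O → limiting reagent.
n(H2) = (1/1) × 0.2336 = 0.2336 mol
mass = 0.2336 × 2.02 = 0.4719 g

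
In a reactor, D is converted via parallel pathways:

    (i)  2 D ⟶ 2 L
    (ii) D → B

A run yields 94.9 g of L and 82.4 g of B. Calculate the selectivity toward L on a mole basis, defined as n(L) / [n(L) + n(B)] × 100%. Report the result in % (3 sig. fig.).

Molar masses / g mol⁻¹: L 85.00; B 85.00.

53.5 %

n(L) = 94.9 / 85.00 = 1.116 mol
n(B) = 82.4 / 85.00 = 0.9694 mol
selectivity = 1.116/(1.116+0.9694) × 100 = 53.51 %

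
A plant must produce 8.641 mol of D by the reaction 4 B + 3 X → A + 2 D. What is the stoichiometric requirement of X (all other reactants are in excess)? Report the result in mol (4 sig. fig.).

n(D) = 8.641 mol
n(X) = (3/2) × 8.641 = 12.96 mol

12.96 mol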